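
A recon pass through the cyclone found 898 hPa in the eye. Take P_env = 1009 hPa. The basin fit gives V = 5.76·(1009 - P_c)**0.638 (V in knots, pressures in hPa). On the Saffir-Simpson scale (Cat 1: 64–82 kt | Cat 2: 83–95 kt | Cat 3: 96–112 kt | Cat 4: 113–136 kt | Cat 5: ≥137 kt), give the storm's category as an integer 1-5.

4

ΔP = 1009 − 898 = 111 hPa.
V ≈ 5.76 × 111^0.638 = 5.76 × 20.18 ≈ 116 kt.
116 kt falls in the Category 4 band.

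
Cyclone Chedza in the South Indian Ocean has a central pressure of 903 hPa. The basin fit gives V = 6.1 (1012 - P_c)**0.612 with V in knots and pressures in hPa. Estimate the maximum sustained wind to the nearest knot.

108 kt

ΔP = 1012 − 903 = 109 hPa.
109^0.612 ≈ 17.657.
V ≈ 6.1 × 17.657 ≈ 107.7 kt.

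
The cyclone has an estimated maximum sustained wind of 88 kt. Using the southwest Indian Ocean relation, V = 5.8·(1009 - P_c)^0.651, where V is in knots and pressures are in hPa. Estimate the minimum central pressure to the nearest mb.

944 mb

ΔP = (V / 5.8)^(1/0.651) = (88/5.8)^1.536.
88/5.8 = 15.172; 15.172^1.536 ≈ 65.20 mb.
P_c = 1009 − 65.20 = 943.80 ≈ 944 mb.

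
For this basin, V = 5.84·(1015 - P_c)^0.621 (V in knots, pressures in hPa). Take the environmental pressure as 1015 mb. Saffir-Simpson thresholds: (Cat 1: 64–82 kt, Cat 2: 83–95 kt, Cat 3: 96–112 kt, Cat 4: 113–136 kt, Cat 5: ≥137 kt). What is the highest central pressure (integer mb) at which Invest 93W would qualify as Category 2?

943 mb

Category 2 begins at V = 83 kt.
Required ΔP = (83/5.84)^(1/0.621) = 14.212^1.610 ≈ 71.80 mb.
P_c ≤ 1015 − 71.80 = 943.20, so the highest integer P_c is 943 mb.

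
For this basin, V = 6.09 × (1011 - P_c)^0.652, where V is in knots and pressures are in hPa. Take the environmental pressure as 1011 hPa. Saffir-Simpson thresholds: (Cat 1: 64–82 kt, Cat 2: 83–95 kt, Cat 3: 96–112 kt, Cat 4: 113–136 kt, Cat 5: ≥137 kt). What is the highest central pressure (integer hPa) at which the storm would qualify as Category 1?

974 hPa

Category 1 begins at V = 64 kt.
Required ΔP = (64/6.09)^(1/0.652) = 10.509^1.534 ≈ 36.88 hPa.
P_c ≤ 1011 − 36.88 = 974.12, so the highest integer P_c is 974 hPa.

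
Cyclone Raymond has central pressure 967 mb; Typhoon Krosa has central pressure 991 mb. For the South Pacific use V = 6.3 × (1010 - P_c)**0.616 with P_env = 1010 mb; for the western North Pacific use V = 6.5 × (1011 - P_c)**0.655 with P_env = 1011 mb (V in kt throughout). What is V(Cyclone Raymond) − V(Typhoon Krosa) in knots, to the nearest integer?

Cyclone Raymond: ΔP = 43; V ≈ 6.3 × 43^0.616 ≈ 63.91 kt.
Typhoon Krosa: ΔP = 20; V ≈ 6.5 × 20^0.655 ≈ 46.25 kt.
Difference ≈ 63.91 − 46.25 = 17.66 → 18 kt.

18 kt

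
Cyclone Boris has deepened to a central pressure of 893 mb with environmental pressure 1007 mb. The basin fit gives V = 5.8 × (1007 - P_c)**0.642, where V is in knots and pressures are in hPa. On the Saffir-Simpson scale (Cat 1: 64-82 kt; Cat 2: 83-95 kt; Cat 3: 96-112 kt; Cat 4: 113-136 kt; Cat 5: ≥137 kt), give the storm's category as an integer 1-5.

4

ΔP = 1007 − 893 = 114 mb.
V ≈ 5.8 × 114^0.642 = 5.8 × 20.92 ≈ 121 kt.
121 kt falls in the Category 4 band.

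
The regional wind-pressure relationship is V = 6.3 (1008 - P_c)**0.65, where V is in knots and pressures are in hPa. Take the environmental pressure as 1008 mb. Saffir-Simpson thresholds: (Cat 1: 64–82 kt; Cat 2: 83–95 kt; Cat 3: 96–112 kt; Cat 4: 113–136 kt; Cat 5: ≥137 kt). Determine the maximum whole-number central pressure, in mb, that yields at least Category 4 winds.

923 mb

Category 4 begins at V = 113 kt.
Required ΔP = (113/6.3)^(1/0.65) = 17.937^1.538 ≈ 84.88 mb.
P_c ≤ 1008 − 84.88 = 923.12, so the highest integer P_c is 923 mb.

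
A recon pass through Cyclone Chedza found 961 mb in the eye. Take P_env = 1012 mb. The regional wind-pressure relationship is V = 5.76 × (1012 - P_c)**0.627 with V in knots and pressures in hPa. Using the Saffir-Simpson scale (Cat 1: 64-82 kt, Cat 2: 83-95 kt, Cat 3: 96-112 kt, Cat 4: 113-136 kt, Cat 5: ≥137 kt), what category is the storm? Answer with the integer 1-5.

ΔP = 1012 − 961 = 51 mb.
V ≈ 5.76 × 51^0.627 = 5.76 × 11.77 ≈ 68 kt.
68 kt falls in the Category 1 band.

1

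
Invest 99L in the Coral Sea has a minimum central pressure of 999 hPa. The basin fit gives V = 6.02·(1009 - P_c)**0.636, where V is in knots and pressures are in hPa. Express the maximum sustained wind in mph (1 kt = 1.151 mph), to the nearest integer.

30 mph

ΔP = 1009 − 999 = 10 hPa.
V ≈ 6.02 × 10^0.636 = 6.02 × 4.325 ≈ 26.037 kt.
26.037 × 1.151 ≈ 29.97 mph → 30 mph.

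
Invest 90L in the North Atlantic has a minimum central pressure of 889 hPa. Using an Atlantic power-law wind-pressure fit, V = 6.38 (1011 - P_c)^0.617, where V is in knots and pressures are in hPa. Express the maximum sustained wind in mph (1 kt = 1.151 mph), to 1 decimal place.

142.3 mph

ΔP = 1011 − 889 = 122 hPa.
V ≈ 6.38 × 122^0.617 = 6.38 × 19.377 ≈ 123.625 kt.
123.625 × 1.151 ≈ 142.29 mph → 142.3 mph.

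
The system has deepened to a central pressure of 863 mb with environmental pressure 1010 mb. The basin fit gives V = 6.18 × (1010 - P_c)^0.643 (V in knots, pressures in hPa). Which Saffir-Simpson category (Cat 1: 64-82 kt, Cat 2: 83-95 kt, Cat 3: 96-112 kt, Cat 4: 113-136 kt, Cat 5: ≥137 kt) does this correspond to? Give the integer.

5

ΔP = 1010 − 863 = 147 mb.
V ≈ 6.18 × 147^0.643 = 6.18 × 24.75 ≈ 153 kt.
153 kt falls in the Category 5 band.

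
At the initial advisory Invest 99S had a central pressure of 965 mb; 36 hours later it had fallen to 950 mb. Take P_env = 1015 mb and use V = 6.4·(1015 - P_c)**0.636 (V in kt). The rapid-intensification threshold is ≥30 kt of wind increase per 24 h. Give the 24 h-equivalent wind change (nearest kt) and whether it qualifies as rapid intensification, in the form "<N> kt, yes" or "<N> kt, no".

9 kt, no

V₁: ΔP = 50, V ≈ 6.4 × 50^0.636 ≈ 77.04 kt.
V₂: ΔP = 65, V ≈ 6.4 × 65^0.636 ≈ 91.03 kt.
ΔV over 36 h = 13.99 kt → 24 h equivalent = 13.99 × 24/36 ≈ 9.33 kt.
9 kt < 30 kt ⇒ not rapid intensification.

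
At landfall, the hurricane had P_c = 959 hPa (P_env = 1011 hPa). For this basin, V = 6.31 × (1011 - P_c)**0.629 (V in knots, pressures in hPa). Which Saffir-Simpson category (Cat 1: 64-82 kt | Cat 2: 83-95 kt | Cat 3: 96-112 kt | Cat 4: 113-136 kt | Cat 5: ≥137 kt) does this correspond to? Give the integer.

ΔP = 1011 − 959 = 52 hPa.
V ≈ 6.31 × 52^0.629 = 6.31 × 12.01 ≈ 76 kt.
76 kt falls in the Category 1 band.

1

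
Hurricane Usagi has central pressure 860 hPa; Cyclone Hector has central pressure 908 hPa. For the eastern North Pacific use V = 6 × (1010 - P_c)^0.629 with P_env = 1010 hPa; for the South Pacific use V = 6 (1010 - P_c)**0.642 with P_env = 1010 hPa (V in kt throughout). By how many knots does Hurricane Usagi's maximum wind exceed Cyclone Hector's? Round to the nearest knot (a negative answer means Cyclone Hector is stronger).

23 kt

Hurricane Usagi: ΔP = 150; V ≈ 6 × 150^0.629 ≈ 140.25 kt.
Cyclone Hector: ΔP = 102; V ≈ 6 × 102^0.642 ≈ 116.86 kt.
Difference ≈ 140.25 − 116.86 = 23.39 → 23 kt.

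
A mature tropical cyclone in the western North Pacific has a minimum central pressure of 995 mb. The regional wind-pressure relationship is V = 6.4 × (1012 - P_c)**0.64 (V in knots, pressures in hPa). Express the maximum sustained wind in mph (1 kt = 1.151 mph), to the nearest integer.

45 mph

ΔP = 1012 − 995 = 17 mb.
V ≈ 6.4 × 17^0.64 = 6.4 × 6.130 ≈ 39.234 kt.
39.234 × 1.151 ≈ 45.16 mph → 45 mph.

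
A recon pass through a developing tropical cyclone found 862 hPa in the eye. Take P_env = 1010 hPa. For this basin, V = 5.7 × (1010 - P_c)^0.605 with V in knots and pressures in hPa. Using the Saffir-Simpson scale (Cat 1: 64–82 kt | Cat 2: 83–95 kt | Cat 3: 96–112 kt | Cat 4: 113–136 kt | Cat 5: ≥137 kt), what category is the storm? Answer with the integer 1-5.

ΔP = 1010 − 862 = 148 hPa.
V ≈ 5.7 × 148^0.605 = 5.7 × 20.56 ≈ 117 kt.
117 kt falls in the Category 4 band.

4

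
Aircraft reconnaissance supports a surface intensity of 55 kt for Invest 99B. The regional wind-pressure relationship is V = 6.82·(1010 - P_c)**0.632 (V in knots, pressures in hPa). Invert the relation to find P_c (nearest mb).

ΔP = (V / 6.82)^(1/0.632) = (55/6.82)^1.582.
55/6.82 = 8.065; 8.065^1.582 ≈ 27.19 mb.
P_c = 1010 − 27.19 = 982.81 ≈ 983 mb.

983 mb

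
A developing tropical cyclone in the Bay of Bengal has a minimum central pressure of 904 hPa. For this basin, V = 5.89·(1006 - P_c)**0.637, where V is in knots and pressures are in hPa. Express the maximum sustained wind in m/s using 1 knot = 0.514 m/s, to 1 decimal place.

57.6 m/s

ΔP = 1006 − 904 = 102 hPa.
V ≈ 5.89 × 102^0.637 = 5.89 × 19.032 ≈ 112.097 kt.
112.097 × 0.514 ≈ 57.62 m/s → 57.6 m/s.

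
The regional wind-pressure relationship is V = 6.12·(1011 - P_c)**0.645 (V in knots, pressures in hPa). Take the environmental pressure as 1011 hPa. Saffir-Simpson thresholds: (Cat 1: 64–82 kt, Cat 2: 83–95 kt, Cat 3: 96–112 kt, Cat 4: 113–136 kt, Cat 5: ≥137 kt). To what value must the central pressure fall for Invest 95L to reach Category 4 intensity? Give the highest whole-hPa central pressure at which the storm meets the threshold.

Category 4 begins at V = 113 kt.
Required ΔP = (113/6.12)^(1/0.645) = 18.464^1.550 ≈ 91.90 hPa.
P_c ≤ 1011 − 91.90 = 919.10, so the highest integer P_c is 919 hPa.

919 hPa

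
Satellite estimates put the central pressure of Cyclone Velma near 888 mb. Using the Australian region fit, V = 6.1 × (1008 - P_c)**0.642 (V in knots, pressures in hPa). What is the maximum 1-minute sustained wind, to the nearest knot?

ΔP = 1008 − 888 = 120 mb.
120^0.642 ≈ 21.619.
V ≈ 6.1 × 21.619 ≈ 131.9 kt.

132 kt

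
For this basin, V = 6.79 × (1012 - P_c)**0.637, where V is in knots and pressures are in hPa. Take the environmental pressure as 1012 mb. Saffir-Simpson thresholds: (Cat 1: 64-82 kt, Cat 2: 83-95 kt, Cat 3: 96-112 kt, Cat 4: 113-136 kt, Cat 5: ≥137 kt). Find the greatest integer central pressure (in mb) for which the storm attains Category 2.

961 mb

Category 2 begins at V = 83 kt.
Required ΔP = (83/6.79)^(1/0.637) = 12.224^1.570 ≈ 50.91 mb.
P_c ≤ 1012 − 50.91 = 961.09, so the highest integer P_c is 961 mb.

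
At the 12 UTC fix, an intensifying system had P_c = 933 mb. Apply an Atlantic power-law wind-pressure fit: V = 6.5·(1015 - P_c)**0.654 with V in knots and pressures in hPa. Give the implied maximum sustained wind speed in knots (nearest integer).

ΔP = 1015 − 933 = 82 mb.
82^0.654 ≈ 17.850.
V ≈ 6.5 × 17.850 ≈ 116.0 kt.

116 kt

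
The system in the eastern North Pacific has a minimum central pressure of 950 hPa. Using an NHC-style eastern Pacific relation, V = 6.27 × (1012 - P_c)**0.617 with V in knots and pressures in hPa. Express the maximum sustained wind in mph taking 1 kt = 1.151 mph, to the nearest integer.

ΔP = 1012 − 950 = 62 hPa.
V ≈ 6.27 × 62^0.617 = 6.27 × 12.762 ≈ 80.015 kt.
80.015 × 1.151 ≈ 92.10 mph → 92 mph.

92 mph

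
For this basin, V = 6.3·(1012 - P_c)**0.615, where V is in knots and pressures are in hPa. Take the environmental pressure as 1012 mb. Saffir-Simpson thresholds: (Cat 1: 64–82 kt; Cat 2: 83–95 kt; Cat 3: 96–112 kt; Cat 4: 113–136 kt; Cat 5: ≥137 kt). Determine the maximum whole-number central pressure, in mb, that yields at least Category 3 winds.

Category 3 begins at V = 96 kt.
Required ΔP = (96/6.3)^(1/0.615) = 15.238^1.626 ≈ 83.84 mb.
P_c ≤ 1012 − 83.84 = 928.16, so the highest integer P_c is 928 mb.

928 mb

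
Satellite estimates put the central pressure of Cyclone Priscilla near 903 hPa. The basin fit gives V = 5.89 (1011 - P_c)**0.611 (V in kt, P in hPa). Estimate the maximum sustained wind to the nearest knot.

103 kt

ΔP = 1011 − 903 = 108 hPa.
108^0.611 ≈ 17.475.
V ≈ 5.89 × 17.475 ≈ 102.9 kt.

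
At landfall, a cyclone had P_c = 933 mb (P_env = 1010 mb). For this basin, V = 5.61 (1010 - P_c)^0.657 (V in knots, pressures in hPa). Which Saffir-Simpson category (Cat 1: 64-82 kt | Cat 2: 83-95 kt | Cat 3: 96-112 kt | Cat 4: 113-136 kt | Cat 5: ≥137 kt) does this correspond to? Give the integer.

ΔP = 1010 − 933 = 77 mb.
V ≈ 5.61 × 77^0.657 = 5.61 × 17.35 ≈ 97 kt.
97 kt falls in the Category 3 band.

3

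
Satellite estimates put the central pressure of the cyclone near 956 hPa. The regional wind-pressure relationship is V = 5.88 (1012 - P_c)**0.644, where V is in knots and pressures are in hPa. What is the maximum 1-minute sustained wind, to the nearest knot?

79 kt

ΔP = 1012 − 956 = 56 hPa.
56^0.644 ≈ 13.361.
V ≈ 5.88 × 13.361 ≈ 78.6 kt.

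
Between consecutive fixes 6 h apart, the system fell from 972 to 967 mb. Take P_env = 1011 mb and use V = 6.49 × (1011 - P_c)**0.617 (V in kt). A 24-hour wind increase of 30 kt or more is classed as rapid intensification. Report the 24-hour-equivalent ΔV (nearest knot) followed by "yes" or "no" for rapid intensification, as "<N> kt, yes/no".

V₁: ΔP = 39, V ≈ 6.49 × 39^0.617 ≈ 62.22 kt.
V₂: ΔP = 44, V ≈ 6.49 × 44^0.617 ≈ 67.03 kt.
ΔV over 6 h = 4.81 kt → 24 h equivalent = 4.81 × 24/6 ≈ 19.24 kt.
19 kt < 30 kt ⇒ not rapid intensification.

19 kt, no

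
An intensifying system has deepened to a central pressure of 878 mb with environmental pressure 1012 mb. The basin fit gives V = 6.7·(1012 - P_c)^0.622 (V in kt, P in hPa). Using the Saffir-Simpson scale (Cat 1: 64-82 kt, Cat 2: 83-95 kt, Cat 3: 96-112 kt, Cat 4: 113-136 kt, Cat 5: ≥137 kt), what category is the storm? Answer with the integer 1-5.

5

ΔP = 1012 − 878 = 134 mb.
V ≈ 6.7 × 134^0.622 = 6.7 × 21.04 ≈ 141 kt.
141 kt falls in the Category 5 band.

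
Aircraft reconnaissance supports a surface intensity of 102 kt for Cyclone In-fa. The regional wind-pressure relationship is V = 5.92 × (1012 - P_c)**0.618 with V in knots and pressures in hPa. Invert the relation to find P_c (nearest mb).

ΔP = (V / 5.92)^(1/0.618) = (102/5.92)^1.618.
102/5.92 = 17.230; 17.230^1.618 ≈ 100.10 mb.
P_c = 1012 − 100.10 = 911.90 ≈ 912 mb.

912 mb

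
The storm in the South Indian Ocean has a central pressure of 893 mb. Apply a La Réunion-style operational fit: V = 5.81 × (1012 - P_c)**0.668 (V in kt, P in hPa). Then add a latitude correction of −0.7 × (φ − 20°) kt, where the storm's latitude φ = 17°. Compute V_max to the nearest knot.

ΔP = 1012 − 893 = 119 mb.
119^0.668 ≈ 24.348.
V ≈ 5.81 × 24.348 ≈ 141.5 kt.
Latitude correction: −0.7 × (17 − 20) = 2.1 kt.
Corrected V ≈ 143.6 kt → 144 kt.

144 kt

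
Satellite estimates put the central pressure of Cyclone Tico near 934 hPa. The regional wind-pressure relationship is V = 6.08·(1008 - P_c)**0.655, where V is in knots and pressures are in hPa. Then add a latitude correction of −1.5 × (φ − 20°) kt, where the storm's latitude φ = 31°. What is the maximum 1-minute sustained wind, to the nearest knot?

ΔP = 1008 − 934 = 74 hPa.
74^0.655 ≈ 16.763.
V ≈ 6.08 × 16.763 ≈ 101.9 kt.
Latitude correction: −1.5 × (31 − 20) = -16.5 kt.
Corrected V ≈ 85.4 kt → 85 kt.

85 kt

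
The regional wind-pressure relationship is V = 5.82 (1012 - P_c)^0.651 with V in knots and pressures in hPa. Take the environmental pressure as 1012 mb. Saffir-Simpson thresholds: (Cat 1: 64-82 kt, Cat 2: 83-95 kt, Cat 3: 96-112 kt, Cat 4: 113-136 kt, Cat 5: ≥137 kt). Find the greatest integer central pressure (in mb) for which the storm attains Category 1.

Category 1 begins at V = 64 kt.
Required ΔP = (64/5.82)^(1/0.651) = 10.997^1.536 ≈ 39.76 mb.
P_c ≤ 1012 − 39.76 = 972.24, so the highest integer P_c is 972 mb.

972 mb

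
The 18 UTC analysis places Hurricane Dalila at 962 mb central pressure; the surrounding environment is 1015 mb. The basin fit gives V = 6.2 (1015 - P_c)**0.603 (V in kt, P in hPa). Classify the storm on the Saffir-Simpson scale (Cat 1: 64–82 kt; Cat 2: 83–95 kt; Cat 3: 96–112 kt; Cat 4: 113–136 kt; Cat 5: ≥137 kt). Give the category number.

1

ΔP = 1015 − 962 = 53 mb.
V ≈ 6.2 × 53^0.603 = 6.2 × 10.96 ≈ 68 kt.
68 kt falls in the Category 1 band.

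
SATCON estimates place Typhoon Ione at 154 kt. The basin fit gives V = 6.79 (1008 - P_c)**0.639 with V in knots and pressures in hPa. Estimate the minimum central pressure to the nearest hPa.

876 hPa

ΔP = (V / 6.79)^(1/0.639) = (154/6.79)^1.565.
154/6.79 = 22.680; 22.680^1.565 ≈ 132.29 hPa.
P_c = 1008 − 132.29 = 875.71 ≈ 876 hPa.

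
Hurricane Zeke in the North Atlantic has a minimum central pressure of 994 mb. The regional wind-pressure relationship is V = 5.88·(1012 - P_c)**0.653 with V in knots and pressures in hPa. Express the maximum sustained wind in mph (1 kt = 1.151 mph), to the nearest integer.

ΔP = 1012 − 994 = 18 mb.
V ≈ 5.88 × 18^0.653 = 5.88 × 6.602 ≈ 38.821 kt.
38.821 × 1.151 ≈ 44.68 mph → 45 mph.

45 mph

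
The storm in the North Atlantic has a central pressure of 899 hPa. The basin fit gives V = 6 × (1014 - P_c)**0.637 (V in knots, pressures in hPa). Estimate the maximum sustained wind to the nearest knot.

ΔP = 1014 − 899 = 115 hPa.
115^0.637 ≈ 20.543.
V ≈ 6 × 20.543 ≈ 123.3 kt.

123 kt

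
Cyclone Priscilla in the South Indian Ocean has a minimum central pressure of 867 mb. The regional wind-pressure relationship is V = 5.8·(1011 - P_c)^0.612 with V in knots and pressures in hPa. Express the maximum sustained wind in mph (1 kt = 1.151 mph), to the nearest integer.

140 mph

ΔP = 1011 − 867 = 144 mb.
V ≈ 5.8 × 144^0.612 = 5.8 × 20.937 ≈ 121.436 kt.
121.436 × 1.151 ≈ 139.77 mph → 140 mph.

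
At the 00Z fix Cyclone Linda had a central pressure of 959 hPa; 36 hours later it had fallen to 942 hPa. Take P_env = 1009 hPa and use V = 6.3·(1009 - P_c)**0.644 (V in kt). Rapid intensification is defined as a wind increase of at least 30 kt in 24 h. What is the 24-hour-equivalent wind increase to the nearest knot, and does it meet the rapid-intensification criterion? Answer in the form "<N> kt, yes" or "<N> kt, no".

V₁: ΔP = 50, V ≈ 6.3 × 50^0.644 ≈ 78.25 kt.
V₂: ΔP = 67, V ≈ 6.3 × 67^0.644 ≈ 94.48 kt.
ΔV over 36 h = 16.23 kt → 24 h equivalent = 16.23 × 24/36 ≈ 10.82 kt.
11 kt < 30 kt ⇒ not rapid intensification.

11 kt, no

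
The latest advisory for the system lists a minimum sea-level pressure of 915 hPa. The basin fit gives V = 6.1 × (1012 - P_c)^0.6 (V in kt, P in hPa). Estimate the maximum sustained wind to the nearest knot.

95 kt

ΔP = 1012 − 915 = 97 hPa.
97^0.6 ≈ 15.562.
V ≈ 6.1 × 15.562 ≈ 94.9 kt.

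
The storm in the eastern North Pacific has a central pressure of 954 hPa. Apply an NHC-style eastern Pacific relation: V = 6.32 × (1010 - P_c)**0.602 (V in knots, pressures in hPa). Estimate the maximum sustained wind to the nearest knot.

ΔP = 1010 − 954 = 56 hPa.
56^0.602 ≈ 11.283.
V ≈ 6.32 × 11.283 ≈ 71.3 kt.

71 kt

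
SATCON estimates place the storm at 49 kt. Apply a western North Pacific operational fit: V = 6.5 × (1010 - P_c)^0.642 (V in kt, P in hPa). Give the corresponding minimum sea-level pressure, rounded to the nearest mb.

987 mb

ΔP = (V / 6.5)^(1/0.642) = (49/6.5)^1.558.
49/6.5 = 7.538; 7.538^1.558 ≈ 23.25 mb.
P_c = 1010 − 23.25 = 986.75 ≈ 987 mb.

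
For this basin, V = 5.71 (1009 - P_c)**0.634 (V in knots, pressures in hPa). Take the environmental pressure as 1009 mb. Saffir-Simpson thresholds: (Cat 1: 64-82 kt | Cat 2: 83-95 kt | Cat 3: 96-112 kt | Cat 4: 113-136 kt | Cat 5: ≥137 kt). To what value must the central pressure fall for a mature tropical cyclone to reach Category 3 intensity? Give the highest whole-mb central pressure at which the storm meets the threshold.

Category 3 begins at V = 96 kt.
Required ΔP = (96/5.71)^(1/0.634) = 16.813^1.577 ≈ 85.74 mb.
P_c ≤ 1009 − 85.74 = 923.26, so the highest integer P_c is 923 mb.

923 mb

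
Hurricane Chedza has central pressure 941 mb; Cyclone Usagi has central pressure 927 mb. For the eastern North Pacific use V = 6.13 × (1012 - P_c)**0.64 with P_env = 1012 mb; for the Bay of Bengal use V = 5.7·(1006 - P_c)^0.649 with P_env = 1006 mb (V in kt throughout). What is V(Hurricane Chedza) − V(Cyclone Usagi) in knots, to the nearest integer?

Hurricane Chedza: ΔP = 71; V ≈ 6.13 × 71^0.64 ≈ 93.81 kt.
Cyclone Usagi: ΔP = 79; V ≈ 5.7 × 79^0.649 ≈ 97.15 kt.
Difference ≈ 93.81 − 97.15 = -3.34 → -3 kt.

-3 kt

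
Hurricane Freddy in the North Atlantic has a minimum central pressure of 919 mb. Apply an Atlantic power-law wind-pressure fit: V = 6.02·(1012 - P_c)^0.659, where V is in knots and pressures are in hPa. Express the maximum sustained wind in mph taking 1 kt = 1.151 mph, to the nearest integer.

ΔP = 1012 − 919 = 93 mb.
V ≈ 6.02 × 93^0.659 = 6.02 × 19.826 ≈ 119.351 kt.
119.351 × 1.151 ≈ 137.37 mph → 137 mph.

137 mph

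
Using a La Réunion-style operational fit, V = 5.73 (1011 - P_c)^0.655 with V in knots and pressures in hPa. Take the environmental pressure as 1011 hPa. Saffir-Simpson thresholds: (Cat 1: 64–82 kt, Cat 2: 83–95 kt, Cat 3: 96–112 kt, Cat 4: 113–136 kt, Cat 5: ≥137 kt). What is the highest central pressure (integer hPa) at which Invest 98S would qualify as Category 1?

971 hPa

Category 1 begins at V = 64 kt.
Required ΔP = (64/5.73)^(1/0.655) = 11.169^1.527 ≈ 39.81 hPa.
P_c ≤ 1011 − 39.81 = 971.19, so the highest integer P_c is 971 hPa.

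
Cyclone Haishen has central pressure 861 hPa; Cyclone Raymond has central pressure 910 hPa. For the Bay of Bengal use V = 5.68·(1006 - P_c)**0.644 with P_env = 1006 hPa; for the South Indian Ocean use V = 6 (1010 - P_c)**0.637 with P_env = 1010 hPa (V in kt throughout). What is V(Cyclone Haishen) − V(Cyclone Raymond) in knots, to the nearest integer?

27 kt

Cyclone Haishen: ΔP = 145; V ≈ 5.68 × 145^0.644 ≈ 140.05 kt.
Cyclone Raymond: ΔP = 100; V ≈ 6 × 100^0.637 ≈ 112.76 kt.
Difference ≈ 140.05 − 112.76 = 27.29 → 27 kt.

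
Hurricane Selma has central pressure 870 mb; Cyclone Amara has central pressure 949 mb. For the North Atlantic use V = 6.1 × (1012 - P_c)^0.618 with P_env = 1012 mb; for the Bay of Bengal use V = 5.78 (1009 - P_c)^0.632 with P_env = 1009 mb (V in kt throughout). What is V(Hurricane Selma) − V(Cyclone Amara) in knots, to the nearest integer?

54 kt

Hurricane Selma: ΔP = 142; V ≈ 6.1 × 142^0.618 ≈ 130.45 kt.
Cyclone Amara: ΔP = 60; V ≈ 5.78 × 60^0.632 ≈ 76.86 kt.
Difference ≈ 130.45 − 76.86 = 53.59 → 54 kt.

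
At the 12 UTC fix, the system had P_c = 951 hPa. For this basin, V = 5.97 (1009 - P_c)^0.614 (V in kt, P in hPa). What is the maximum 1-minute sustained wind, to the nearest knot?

72 kt

ΔP = 1009 − 951 = 58 hPa.
58^0.614 ≈ 12.099.
V ≈ 5.97 × 12.099 ≈ 72.2 kt.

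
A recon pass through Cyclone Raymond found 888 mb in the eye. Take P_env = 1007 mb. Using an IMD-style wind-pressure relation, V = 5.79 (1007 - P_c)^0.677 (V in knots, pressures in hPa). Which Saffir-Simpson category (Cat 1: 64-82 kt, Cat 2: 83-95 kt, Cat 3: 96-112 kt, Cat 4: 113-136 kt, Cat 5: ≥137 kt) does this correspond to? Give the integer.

ΔP = 1007 − 888 = 119 mb.
V ≈ 5.79 × 119^0.677 = 5.79 × 25.42 ≈ 147 kt.
147 kt falls in the Category 5 band.

5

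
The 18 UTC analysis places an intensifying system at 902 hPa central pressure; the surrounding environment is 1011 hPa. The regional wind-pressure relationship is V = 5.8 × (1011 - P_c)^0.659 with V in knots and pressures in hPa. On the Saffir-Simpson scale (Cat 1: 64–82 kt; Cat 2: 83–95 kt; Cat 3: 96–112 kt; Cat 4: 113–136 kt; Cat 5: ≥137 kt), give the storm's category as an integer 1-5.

4

ΔP = 1011 − 902 = 109 hPa.
V ≈ 5.8 × 109^0.659 = 5.8 × 22.01 ≈ 128 kt.
128 kt falls in the Category 4 band.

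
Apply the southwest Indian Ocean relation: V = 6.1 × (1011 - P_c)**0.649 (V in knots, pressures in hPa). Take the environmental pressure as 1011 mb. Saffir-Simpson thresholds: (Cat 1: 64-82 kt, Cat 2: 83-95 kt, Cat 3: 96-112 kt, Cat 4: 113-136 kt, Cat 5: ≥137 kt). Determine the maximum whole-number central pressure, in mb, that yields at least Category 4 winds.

921 mb

Category 4 begins at V = 113 kt.
Required ΔP = (113/6.1)^(1/0.649) = 18.525^1.541 ≈ 89.82 mb.
P_c ≤ 1011 − 89.82 = 921.18, so the highest integer P_c is 921 mb.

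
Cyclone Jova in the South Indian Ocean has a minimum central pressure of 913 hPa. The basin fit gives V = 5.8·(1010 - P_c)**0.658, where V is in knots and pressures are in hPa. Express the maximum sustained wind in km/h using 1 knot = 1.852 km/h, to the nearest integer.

ΔP = 1010 − 913 = 97 hPa.
V ≈ 5.8 × 97^0.658 = 5.8 × 20.291 ≈ 117.686 kt.
117.686 × 1.852 ≈ 217.95 km/h → 218 km/h.

218 km/h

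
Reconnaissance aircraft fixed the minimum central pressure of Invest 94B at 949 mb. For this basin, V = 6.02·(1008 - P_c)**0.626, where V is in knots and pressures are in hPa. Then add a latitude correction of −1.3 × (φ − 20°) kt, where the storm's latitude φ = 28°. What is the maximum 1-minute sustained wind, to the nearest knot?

ΔP = 1008 − 949 = 59 mb.
59^0.626 ≈ 12.840.
V ≈ 6.02 × 12.840 ≈ 77.3 kt.
Latitude correction: −1.3 × (28 − 20) = -10.4 kt.
Corrected V ≈ 66.9 kt → 67 kt.

67 kt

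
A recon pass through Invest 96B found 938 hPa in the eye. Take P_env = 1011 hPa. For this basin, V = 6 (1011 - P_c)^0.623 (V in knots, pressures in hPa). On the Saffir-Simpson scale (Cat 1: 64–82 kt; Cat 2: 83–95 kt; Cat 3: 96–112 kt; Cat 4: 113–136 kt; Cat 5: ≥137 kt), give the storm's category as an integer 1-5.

2

ΔP = 1011 − 938 = 73 hPa.
V ≈ 6 × 73^0.623 = 6 × 14.48 ≈ 87 kt.
87 kt falls in the Category 2 band.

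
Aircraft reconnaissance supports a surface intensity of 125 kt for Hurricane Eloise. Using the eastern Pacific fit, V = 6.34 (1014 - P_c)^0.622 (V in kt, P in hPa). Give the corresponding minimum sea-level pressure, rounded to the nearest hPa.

ΔP = (V / 6.34)^(1/0.622) = (125/6.34)^1.608.
125/6.34 = 19.716; 19.716^1.608 ≈ 120.70 hPa.
P_c = 1014 − 120.70 = 893.30 ≈ 893 hPa.

893 hPa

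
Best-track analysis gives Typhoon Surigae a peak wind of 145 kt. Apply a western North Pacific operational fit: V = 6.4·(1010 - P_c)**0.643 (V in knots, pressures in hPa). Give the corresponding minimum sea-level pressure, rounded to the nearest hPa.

882 hPa

ΔP = (V / 6.4)^(1/0.643) = (145/6.4)^1.555.
145/6.4 = 22.656; 22.656^1.555 ≈ 128.12 hPa.
P_c = 1010 − 128.12 = 881.88 ≈ 882 hPa.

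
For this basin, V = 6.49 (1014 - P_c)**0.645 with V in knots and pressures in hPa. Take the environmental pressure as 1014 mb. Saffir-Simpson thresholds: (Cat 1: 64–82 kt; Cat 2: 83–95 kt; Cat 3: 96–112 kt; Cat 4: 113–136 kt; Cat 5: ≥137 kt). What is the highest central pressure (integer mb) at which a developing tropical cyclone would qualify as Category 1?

979 mb

Category 1 begins at V = 64 kt.
Required ΔP = (64/6.49)^(1/0.645) = 9.861^1.550 ≈ 34.75 mb.
P_c ≤ 1014 − 34.75 = 979.25, so the highest integer P_c is 979 mb.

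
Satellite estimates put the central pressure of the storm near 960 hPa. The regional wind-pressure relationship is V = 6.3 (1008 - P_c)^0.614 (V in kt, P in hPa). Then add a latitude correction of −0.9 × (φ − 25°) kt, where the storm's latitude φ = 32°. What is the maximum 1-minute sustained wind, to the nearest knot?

62 kt

ΔP = 1008 − 960 = 48 hPa.
48^0.614 ≈ 10.772.
V ≈ 6.3 × 10.772 ≈ 67.9 kt.
Latitude correction: −0.9 × (32 − 25) = -6.3 kt.
Corrected V ≈ 61.6 kt → 62 kt.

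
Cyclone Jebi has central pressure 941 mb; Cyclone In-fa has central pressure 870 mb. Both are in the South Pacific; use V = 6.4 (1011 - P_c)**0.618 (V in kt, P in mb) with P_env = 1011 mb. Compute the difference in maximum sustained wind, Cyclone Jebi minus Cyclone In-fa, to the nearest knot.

Cyclone Jebi: ΔP = 70; V ≈ 6.4 × 70^0.618 ≈ 88.40 kt.
Cyclone In-fa: ΔP = 141; V ≈ 6.4 × 141^0.618 ≈ 136.27 kt.
Difference ≈ 88.40 − 136.27 = -47.87 → -48 kt.

-48 kt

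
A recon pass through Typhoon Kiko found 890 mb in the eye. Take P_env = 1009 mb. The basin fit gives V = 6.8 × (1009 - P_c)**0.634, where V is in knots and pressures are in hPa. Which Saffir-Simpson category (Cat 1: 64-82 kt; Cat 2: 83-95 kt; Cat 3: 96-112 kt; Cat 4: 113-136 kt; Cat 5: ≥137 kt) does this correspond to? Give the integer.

ΔP = 1009 − 890 = 119 mb.
V ≈ 6.8 × 119^0.634 = 6.8 × 20.70 ≈ 141 kt.
141 kt falls in the Category 5 band.

5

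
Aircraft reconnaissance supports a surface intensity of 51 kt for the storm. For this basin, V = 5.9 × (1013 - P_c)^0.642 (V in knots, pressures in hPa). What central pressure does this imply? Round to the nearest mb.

ΔP = (V / 5.9)^(1/0.642) = (51/5.9)^1.558.
51/5.9 = 8.644; 8.644^1.558 ≈ 28.78 mb.
P_c = 1013 − 28.78 = 984.22 ≈ 984 mb.

984 mb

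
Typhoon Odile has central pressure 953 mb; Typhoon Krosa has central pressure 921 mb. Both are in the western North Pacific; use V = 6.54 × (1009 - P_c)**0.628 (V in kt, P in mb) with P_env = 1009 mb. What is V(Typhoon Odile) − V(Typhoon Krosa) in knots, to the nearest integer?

Typhoon Odile: ΔP = 56; V ≈ 6.54 × 56^0.628 ≈ 81.93 kt.
Typhoon Krosa: ΔP = 88; V ≈ 6.54 × 88^0.628 ≈ 108.82 kt.
Difference ≈ 81.93 − 108.82 = -26.89 → -27 kt.

-27 kt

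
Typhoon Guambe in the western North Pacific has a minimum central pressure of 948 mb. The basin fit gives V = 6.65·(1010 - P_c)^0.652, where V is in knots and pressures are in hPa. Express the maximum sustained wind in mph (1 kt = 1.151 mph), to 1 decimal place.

ΔP = 1010 − 948 = 62 mb.
V ≈ 6.65 × 62^0.652 = 6.65 × 14.745 ≈ 98.053 kt.
98.053 × 1.151 ≈ 112.86 mph → 112.9 mph.

112.9 mph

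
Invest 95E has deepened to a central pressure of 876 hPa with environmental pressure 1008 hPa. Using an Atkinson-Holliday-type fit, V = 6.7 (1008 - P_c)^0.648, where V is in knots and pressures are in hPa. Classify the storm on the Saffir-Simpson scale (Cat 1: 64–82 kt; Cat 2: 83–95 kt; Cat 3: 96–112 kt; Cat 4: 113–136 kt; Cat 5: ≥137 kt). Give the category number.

ΔP = 1008 − 876 = 132 hPa.
V ≈ 6.7 × 132^0.648 = 6.7 × 23.67 ≈ 159 kt.
159 kt falls in the Category 5 band.

5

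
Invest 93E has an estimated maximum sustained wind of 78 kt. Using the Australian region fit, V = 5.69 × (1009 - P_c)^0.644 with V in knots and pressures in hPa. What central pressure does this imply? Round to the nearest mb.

ΔP = (V / 5.69)^(1/0.644) = (78/5.69)^1.553.
78/5.69 = 13.708; 13.708^1.553 ≈ 58.28 mb.
P_c = 1009 − 58.28 = 950.72 ≈ 951 mb.

951 mb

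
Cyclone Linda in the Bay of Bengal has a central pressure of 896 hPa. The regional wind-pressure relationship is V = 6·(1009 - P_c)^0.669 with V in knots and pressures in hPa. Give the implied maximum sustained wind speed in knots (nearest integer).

ΔP = 1009 − 896 = 113 hPa.
113^0.669 ≈ 23.632.
V ≈ 6 × 23.632 ≈ 141.8 kt.

142 kt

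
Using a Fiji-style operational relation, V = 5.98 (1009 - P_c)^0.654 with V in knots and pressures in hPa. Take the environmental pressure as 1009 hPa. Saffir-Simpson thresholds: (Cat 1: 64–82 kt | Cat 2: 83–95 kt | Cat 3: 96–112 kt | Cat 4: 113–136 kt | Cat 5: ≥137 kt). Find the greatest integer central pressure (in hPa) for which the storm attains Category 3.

939 hPa

Category 3 begins at V = 96 kt.
Required ΔP = (96/5.98)^(1/0.654) = 16.054^1.529 ≈ 69.72 hPa.
P_c ≤ 1009 − 69.72 = 939.28, so the highest integer P_c is 939 hPa.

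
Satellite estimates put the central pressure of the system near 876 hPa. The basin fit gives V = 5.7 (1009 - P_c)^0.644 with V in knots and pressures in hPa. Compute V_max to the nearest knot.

133 kt

ΔP = 1009 − 876 = 133 hPa.
133^0.644 ≈ 23.322.
V ≈ 5.7 × 23.322 ≈ 132.9 kt.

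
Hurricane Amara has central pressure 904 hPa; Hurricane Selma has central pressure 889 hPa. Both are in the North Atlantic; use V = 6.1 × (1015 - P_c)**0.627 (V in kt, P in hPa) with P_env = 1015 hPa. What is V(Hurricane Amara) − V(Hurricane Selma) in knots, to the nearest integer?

Hurricane Amara: ΔP = 111; V ≈ 6.1 × 111^0.627 ≈ 116.88 kt.
Hurricane Selma: ΔP = 126; V ≈ 6.1 × 126^0.627 ≈ 126.55 kt.
Difference ≈ 116.88 − 126.55 = -9.67 → -10 kt.

-10 kt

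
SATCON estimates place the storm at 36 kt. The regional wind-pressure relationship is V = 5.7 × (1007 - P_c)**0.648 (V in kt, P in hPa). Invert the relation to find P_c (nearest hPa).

ΔP = (V / 5.7)^(1/0.648) = (36/5.7)^1.543.
36/5.7 = 6.316; 6.316^1.543 ≈ 17.19 hPa.
P_c = 1007 − 17.19 = 989.81 ≈ 990 hPa.

990 hPa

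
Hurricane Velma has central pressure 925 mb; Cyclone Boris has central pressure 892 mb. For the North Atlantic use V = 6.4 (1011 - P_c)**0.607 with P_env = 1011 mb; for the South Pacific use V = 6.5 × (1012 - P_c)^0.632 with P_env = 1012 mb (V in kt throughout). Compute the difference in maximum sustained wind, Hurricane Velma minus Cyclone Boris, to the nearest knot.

-38 kt

Hurricane Velma: ΔP = 86; V ≈ 6.4 × 86^0.607 ≈ 95.59 kt.
Cyclone Boris: ΔP = 120; V ≈ 6.5 × 120^0.632 ≈ 133.95 kt.
Difference ≈ 95.59 − 133.95 = -38.36 → -38 kt.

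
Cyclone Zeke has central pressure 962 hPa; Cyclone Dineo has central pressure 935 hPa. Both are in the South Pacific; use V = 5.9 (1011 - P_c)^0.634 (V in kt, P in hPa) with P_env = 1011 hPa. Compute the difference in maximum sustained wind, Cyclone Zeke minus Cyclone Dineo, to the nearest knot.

Cyclone Zeke: ΔP = 49; V ≈ 5.9 × 49^0.634 ≈ 69.57 kt.
Cyclone Dineo: ΔP = 76; V ≈ 5.9 × 76^0.634 ≈ 91.89 kt.
Difference ≈ 69.57 − 91.89 = -22.32 → -22 kt.

-22 kt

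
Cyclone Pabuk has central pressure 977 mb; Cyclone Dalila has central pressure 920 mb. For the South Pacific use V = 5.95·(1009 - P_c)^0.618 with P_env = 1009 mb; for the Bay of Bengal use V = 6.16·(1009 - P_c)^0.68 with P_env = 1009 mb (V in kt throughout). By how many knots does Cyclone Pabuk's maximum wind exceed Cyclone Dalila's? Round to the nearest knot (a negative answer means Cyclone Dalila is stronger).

Cyclone Pabuk: ΔP = 32; V ≈ 5.95 × 32^0.618 ≈ 50.66 kt.
Cyclone Dalila: ΔP = 89; V ≈ 6.16 × 89^0.68 ≈ 130.37 kt.
Difference ≈ 50.66 − 130.37 = -79.71 → -80 kt.

-80 kt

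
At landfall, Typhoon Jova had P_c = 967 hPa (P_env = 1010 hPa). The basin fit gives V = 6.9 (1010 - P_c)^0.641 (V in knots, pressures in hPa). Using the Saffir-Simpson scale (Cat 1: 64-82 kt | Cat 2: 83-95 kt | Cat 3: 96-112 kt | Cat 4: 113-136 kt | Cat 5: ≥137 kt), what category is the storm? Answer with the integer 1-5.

1

ΔP = 1010 − 967 = 43 hPa.
V ≈ 6.9 × 43^0.641 = 6.9 × 11.14 ≈ 77 kt.
77 kt falls in the Category 1 band.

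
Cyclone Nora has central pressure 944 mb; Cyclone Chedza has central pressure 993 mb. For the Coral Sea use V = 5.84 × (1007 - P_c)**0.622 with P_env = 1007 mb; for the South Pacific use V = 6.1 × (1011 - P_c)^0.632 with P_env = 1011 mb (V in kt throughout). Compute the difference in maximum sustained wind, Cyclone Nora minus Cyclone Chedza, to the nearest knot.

39 kt

Cyclone Nora: ΔP = 63; V ≈ 5.84 × 63^0.622 ≈ 76.84 kt.
Cyclone Chedza: ΔP = 18; V ≈ 6.1 × 18^0.632 ≈ 37.90 kt.
Difference ≈ 76.84 − 37.90 = 38.94 → 39 kt.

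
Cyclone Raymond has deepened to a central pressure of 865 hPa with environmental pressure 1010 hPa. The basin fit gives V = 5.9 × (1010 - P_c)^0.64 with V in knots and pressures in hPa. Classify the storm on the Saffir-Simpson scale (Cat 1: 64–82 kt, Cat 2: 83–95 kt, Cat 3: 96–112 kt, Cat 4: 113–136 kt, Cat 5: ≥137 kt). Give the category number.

5

ΔP = 1010 − 865 = 145 hPa.
V ≈ 5.9 × 145^0.64 = 5.9 × 24.17 ≈ 143 kt.
143 kt falls in the Category 5 band.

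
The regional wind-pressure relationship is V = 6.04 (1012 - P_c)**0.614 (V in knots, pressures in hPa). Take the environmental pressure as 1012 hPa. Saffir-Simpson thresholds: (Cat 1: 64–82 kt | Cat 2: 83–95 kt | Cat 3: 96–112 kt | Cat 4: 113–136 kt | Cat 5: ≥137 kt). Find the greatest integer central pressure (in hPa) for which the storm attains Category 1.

965 hPa

Category 1 begins at V = 64 kt.
Required ΔP = (64/6.04)^(1/0.614) = 10.596^1.629 ≈ 46.73 hPa.
P_c ≤ 1012 − 46.73 = 965.27, so the highest integer P_c is 965 hPa.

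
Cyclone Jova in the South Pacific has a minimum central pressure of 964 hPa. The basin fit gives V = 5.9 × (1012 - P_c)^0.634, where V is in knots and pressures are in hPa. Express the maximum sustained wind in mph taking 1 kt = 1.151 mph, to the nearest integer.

ΔP = 1012 − 964 = 48 hPa.
V ≈ 5.9 × 48^0.634 = 5.9 × 11.639 ≈ 68.669 kt.
68.669 × 1.151 ≈ 79.04 mph → 79 mph.

79 mph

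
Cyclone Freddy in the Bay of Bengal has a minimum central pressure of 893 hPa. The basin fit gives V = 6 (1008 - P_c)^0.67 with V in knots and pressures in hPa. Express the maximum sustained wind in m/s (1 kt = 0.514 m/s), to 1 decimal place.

ΔP = 1008 − 893 = 115 hPa.
V ≈ 6 × 115^0.67 = 6 × 24.025 ≈ 144.151 kt.
144.151 × 0.514 ≈ 74.09 m/s → 74.1 m/s.

74.1 m/s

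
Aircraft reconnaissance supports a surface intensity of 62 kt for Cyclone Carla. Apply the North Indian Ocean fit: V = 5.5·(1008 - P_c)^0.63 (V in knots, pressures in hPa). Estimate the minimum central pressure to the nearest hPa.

961 hPa

ΔP = (V / 5.5)^(1/0.63) = (62/5.5)^1.587.
62/5.5 = 11.273; 11.273^1.587 ≈ 46.76 hPa.
P_c = 1008 − 46.76 = 961.24 ≈ 961 hPa.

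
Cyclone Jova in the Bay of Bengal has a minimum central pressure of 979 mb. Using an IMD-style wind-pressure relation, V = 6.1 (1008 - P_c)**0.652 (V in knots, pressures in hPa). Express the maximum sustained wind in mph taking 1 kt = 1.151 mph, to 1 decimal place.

63.1 mph

ΔP = 1008 − 979 = 29 mb.
V ≈ 6.1 × 29^0.652 = 6.1 × 8.984 ≈ 54.804 kt.
54.804 × 1.151 ≈ 63.08 mph → 63.1 mph.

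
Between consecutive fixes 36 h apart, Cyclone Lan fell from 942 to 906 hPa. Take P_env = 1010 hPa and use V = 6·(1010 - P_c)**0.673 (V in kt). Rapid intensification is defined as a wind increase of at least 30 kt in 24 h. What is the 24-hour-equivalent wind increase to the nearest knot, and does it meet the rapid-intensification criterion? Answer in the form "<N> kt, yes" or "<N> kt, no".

23 kt, no

V₁: ΔP = 68, V ≈ 6 × 68^0.673 ≈ 102.67 kt.
V₂: ΔP = 104, V ≈ 6 × 104^0.673 ≈ 136.65 kt.
ΔV over 36 h = 33.98 kt → 24 h equivalent = 33.98 × 24/36 ≈ 22.65 kt.
23 kt < 30 kt ⇒ not rapid intensification.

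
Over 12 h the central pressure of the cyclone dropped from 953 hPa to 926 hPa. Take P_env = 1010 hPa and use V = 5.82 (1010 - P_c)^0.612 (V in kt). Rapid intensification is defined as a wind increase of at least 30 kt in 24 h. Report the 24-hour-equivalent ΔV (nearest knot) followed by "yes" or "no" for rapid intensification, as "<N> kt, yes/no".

V₁: ΔP = 57, V ≈ 5.82 × 57^0.612 ≈ 69.11 kt.
V₂: ΔP = 84, V ≈ 5.82 × 84^0.612 ≈ 87.62 kt.
ΔV over 12 h = 18.51 kt → 24 h equivalent = 18.51 × 24/12 ≈ 37.02 kt.
37 kt ≥ 30 kt ⇒ rapid intensification.

37 kt, yes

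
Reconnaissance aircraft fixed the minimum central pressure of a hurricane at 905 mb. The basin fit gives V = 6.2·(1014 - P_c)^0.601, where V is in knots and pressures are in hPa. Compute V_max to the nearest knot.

104 kt

ΔP = 1014 − 905 = 109 mb.
109^0.601 ≈ 16.768.
V ≈ 6.2 × 16.768 ≈ 104.0 kt.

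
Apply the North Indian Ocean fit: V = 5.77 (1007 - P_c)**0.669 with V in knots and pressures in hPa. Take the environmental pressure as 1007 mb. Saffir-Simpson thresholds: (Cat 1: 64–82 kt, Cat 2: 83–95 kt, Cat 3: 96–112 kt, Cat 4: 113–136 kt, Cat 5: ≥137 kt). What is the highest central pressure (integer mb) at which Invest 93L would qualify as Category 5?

Category 5 begins at V = 137 kt.
Required ΔP = (137/5.77)^(1/0.669) = 23.744^1.495 ≈ 113.79 mb.
P_c ≤ 1007 − 113.79 = 893.21, so the highest integer P_c is 893 mb.

893 mb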